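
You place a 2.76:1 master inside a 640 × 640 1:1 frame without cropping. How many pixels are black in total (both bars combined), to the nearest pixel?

261194 pixels

2.76:1 (2.760) > 1:1 (1.000), so the master fills the width.
Content height = 640 / 2.760 ≈ 231.8841 px.
Leftover height: 640 − 231.8841 = 408.1159 px.
Across the 640-px span: 408.1159 × 640 ≈ 261194 px.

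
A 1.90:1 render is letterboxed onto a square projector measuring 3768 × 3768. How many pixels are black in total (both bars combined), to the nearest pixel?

1.90:1 (1.900) > square (1.000), so the render fills the width.
The render is 3768 / 1.900 ≈ 1983.1579 px tall.
Black = 3768 − 1983.1579 = 1784.8421 px.
Bar area = 1784.8421 × 3768 ≈ 6725285 px.

6725285 pixels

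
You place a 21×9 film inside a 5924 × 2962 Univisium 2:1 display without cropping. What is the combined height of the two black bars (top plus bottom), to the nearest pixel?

423 px

Since 2.333 > 2.000, the film is width-limited.
That makes the image 2538.86 px tall (5924 × 9/21).
2962 − 2538.86 = 423.14 px of bars.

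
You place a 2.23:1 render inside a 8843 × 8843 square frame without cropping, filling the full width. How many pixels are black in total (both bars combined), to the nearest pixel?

43131990 pixels

Content height = 8843 / 2.230 ≈ 3965.4709 px.
Leftover height: 8843 − 3965.4709 = 4877.5291 px.
That's 4877.5291 × 8843 ≈ 43131990 black pixels.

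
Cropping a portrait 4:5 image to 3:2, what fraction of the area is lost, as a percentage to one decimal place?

3:2 is wider than portrait 4:5, so the crop keeps the full width and trims the height.
Area ratio = (0.800)/(1.500) = 53.33%; the remaining 46.67% is cropped out.

46.7%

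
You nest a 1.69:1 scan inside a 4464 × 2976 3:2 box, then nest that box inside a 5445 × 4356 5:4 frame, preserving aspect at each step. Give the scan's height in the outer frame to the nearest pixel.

3222 px

First fit — 1.69:1 into 4464×2976 spans the width: 4464.00 × 2641.42.
3:2 in 5445×4356: fills the width, so the intermediate becomes 5445.00 × 3630.00 — a scale of ×1.2198.
Applying the same ×1.2198: 2641.42 → 3221.89.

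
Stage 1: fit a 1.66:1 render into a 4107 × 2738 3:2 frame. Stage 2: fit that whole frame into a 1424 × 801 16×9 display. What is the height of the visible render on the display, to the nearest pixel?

1.66:1 in 4107×2738: fills the width, so the render is 4107.00 × 2474.10.
Second fit — the 3:2 canvas into 1424×801 spans the height: 1201.50 × 801.00 (×0.2925 from 4107×2738).
Applying the same ×0.2925: 2474.10 → 723.80.

724 px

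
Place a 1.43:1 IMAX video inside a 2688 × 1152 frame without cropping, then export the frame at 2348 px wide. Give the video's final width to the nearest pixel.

At 2688×1152 the video is height-limited, so width = 1152 × 1.430 ≈ 1647.36 px.
Resizing to 2348 px wide multiplies everything by 0.8735: 1647.36 → 1438.99 px.

1439 px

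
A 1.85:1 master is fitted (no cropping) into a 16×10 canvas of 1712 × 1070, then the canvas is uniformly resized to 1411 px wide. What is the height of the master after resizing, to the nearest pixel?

763 px

At 1712×1070 the master is width-limited, so height = 1712 / 1.850 ≈ 925.41 px.
The frame scales by 1411/1712 = 0.8242; 925.41 × 0.8242 ≈ 762.70 px.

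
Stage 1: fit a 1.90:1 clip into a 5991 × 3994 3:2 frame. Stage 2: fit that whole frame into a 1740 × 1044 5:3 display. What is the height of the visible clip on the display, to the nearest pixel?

824 px

First fit — 1.90:1 into 5991×3994 spans the width: 5991.00 × 3153.16.
3:2 in 1740×1044: fills the height, so the intermediate becomes 1566.00 × 1044.00 — a scale of ×0.2614.
The clip scales with it: height 3153.16 × 0.2614 ≈ 824.21.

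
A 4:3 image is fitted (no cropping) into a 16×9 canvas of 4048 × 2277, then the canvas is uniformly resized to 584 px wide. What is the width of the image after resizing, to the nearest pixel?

Fitted into 4048×2277, the image spans the height; its width is 2277 × 4/3 ≈ 3036.00 px.
The frame scales by 584/4048 = 0.1443; 3036.00 × 0.1443 ≈ 438.00 px.

438 px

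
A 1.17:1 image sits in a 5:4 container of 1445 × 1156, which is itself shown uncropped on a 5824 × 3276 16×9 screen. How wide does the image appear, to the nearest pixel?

3833 px

First fit — 1.17:1 into 1445×1156 spans the height: 1352.52 × 1156.00.
Second fit — the 5:4 canvas into 5824×3276 spans the height: 4095.00 × 3276.00 (×2.8339 from 1445×1156).
Applying the same ×2.8339: 1352.52 → 3832.92.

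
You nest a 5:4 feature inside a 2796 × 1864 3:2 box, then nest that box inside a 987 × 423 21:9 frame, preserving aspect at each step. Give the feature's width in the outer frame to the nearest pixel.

5:4 in 2796×1864: fills the height, so the feature is 2330.00 × 1864.00.
The 3:2 canvas is height-limited in 987×423, giving 634.50 × 423.00; scale factor 0.2269.
Applying the same ×0.2269: 2330.00 → 528.75.

529 px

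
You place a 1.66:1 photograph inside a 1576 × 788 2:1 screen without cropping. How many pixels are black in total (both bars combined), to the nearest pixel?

211121 pixels

Since 1.660 < 2.000, the photograph is height-limited.
Content width = 788 × 1.660 ≈ 1308.0800 px.
1576 − 1308.0800 = 267.9200 px of bars.
Across the 788-px span: 267.9200 × 788 ≈ 211121 px.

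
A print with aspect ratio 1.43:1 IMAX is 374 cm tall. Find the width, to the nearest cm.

At 1.43:1 IMAX, 374 × 1.430 ≈ 534.82.

535 cm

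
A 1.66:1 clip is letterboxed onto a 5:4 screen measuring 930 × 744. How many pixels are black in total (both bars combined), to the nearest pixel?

1.66:1 is wider than 5:4, so it spans the full width.
Content height = 930 / 1.660 ≈ 560.2410 px.
744 − 560.2410 = 183.7590 px of bars.
That's 183.7590 × 930 ≈ 170896 black pixels.

170896 pixels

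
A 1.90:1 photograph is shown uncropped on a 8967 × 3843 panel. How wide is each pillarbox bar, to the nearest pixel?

1.90:1 is narrower than 21×9, so it spans the full height.
That makes the image 7301.70 px wide (3843 × 1.900).
Black = 8967 − 7301.70 = 1665.30 px, or 832.65 per bar.

833 px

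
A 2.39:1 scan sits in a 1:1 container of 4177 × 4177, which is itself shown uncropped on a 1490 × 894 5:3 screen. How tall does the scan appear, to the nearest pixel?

374 px

Inside the 4177×4177 canvas the scan is width-limited at 4177.00 × 1747.70.
Second fit — the 1:1 canvas into 1490×894 spans the height: 894.00 × 894.00 (×0.2140 from 4177×4177).
So the scan's height is 1747.70 × 0.2140 ≈ 374.06.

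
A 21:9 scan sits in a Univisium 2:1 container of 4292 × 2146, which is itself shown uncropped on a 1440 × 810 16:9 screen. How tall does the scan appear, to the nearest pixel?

First fit — 21:9 into 4292×2146 spans the width: 4292.00 × 1839.43.
Second fit — the Univisium 2:1 canvas into 1440×810 spans the width: 1440.00 × 720.00 (×0.3355 from 4292×2146).
The scan scales with it: height 1839.43 × 0.3355 ≈ 617.14.

617 px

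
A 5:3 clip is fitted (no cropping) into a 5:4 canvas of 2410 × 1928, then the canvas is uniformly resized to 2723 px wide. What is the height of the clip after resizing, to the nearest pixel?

At 2410×1928 the clip is width-limited, so height = 2410 × 3/5 ≈ 1446.00 px.
Scaling 2410 → 2723 is ×1.1299, so the height becomes 1446.00 × 1.1299 ≈ 1633.80 px.

1634 px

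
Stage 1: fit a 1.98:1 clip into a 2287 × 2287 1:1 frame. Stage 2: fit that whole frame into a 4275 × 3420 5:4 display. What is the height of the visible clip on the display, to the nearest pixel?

1727 px

Inside the 2287×2287 canvas the clip is width-limited at 2287.00 × 1155.05.
1:1 in 4275×3420: fills the height, so the intermediate becomes 3420.00 × 3420.00 — a scale of ×1.4954.
Applying the same ×1.4954: 1155.05 → 1727.27.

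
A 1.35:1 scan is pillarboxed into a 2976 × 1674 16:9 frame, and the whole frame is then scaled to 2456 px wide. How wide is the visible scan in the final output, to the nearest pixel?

Fitted into 2976×1674, the scan spans the height; its width is 1674 × 1.350 ≈ 2259.90 px.
The frame scales by 2456/2976 = 0.8253; 2259.90 × 0.8253 ≈ 1865.03 px.

1865 px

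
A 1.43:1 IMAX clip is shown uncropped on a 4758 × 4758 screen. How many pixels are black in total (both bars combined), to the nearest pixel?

6807400 pixels

Since 1.430 > 1.000, the clip is width-limited.
That makes the image 3327.2727 px tall (4758 / 1.430).
Black = 4758 − 3327.2727 = 1430.7273 px.
Across the 4758-px span: 1430.7273 × 4758 ≈ 6807400 px.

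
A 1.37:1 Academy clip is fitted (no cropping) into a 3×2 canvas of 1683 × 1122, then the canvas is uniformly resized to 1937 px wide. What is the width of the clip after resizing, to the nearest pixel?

1769 px

At 1683×1122 the clip is height-limited, so width = 1122 × 1.370 ≈ 1537.14 px.
The frame scales by 1937/1683 = 1.1509; 1537.14 × 1.1509 ≈ 1769.13 px.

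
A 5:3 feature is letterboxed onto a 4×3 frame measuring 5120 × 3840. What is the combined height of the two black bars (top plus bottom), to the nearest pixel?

768 px

5:3 (1.667) > 4×3 (1.333), so the feature fills the width.
The feature is 5120 × 3/5 ≈ 3072.00 px tall.
Leftover height: 3840 − 3072.00 = 768.00 px.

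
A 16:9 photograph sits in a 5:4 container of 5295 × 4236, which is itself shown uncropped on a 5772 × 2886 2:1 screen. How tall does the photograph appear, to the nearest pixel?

Inside the 5295×4236 canvas the photograph is width-limited at 5295.00 × 2978.44.
Second fit — the 5:4 canvas into 5772×2886 spans the height: 3607.50 × 2886.00 (×0.6813 from 5295×4236).
Applying the same ×0.6813: 2978.44 → 2029.22.

2029 px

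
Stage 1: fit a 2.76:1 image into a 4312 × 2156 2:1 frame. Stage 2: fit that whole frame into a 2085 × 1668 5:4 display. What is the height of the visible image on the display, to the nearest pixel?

Inside the 4312×2156 canvas the image is width-limited at 4312.00 × 1562.32.
The 2:1 canvas is width-limited in 2085×1668, giving 2085.00 × 1042.50; scale factor 0.4835.
Applying the same ×0.4835: 1562.32 → 755.43.

755 px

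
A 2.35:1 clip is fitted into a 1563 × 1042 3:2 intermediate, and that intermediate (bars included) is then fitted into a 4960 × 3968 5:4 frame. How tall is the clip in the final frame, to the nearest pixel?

2.35:1 in 1563×1042: fills the width, so the clip is 1563.00 × 665.11.
The 3:2 canvas is width-limited in 4960×3968, giving 4960.00 × 3306.67; scale factor 3.1734.
The clip scales with it: height 665.11 × 3.1734 ≈ 2110.64.

2111 px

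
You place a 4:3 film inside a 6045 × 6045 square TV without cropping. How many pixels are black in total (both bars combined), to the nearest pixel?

9135506 pixels

4:3 is wider than square, so it spans the full width.
Content height = 6045 × 3/4 ≈ 4533.7500 px.
6045 − 4533.7500 = 1511.2500 px of bars.
That's 1511.2500 × 6045 ≈ 9135506 black pixels.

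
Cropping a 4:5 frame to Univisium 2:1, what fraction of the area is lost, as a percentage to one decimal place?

The width stays; only height is cut (since Univisium 2:1 is wider than 4:5).
Fraction kept = (0.800)/(2.000) ≈ 40.00%, so 60.00% is lost.

60.0%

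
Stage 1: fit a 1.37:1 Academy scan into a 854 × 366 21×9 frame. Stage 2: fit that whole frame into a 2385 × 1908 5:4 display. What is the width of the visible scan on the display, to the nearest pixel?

1.37:1 Academy in 854×366: fills the height, so the scan is 501.42 × 366.00.
The 21×9 canvas is width-limited in 2385×1908, giving 2385.00 × 1022.14; scale factor 2.7927.
The scan scales with it: width 501.42 × 2.7927 ≈ 1400.34.

1400 px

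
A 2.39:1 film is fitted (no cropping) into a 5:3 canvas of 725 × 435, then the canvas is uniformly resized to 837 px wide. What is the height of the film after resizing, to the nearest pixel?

Fitted into 725×435, the film spans the width; its height is 725 / 2.390 ≈ 303.35 px.
The frame scales by 837/725 = 1.1545; 303.35 × 1.1545 ≈ 350.21 px.

350 px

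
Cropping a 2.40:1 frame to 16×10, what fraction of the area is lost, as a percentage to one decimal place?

16×10 is narrower than 2.40:1, so the crop keeps the full height and trims the width.
Fraction kept = (1.600)/(2.400) ≈ 66.67%, so 33.33% is lost.

33.3%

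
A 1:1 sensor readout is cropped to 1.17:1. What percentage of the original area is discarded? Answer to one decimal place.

Going from 1:1 to 1.17:1 means cutting height while keeping width.
Fraction kept = (1.000)/(1.170) ≈ 85.47%, so 14.53% is lost.

14.5%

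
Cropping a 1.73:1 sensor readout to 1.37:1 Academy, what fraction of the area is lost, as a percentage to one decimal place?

The height stays; only width is cut (since 1.37:1 Academy is narrower than 1.73:1).
Area ratio = (1.370)/(1.730) = 79.19%; the remaining 20.81% is cropped out.

20.8%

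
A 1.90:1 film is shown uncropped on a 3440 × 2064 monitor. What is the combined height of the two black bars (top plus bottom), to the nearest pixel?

Since 1.900 > 1.667, the film is width-limited.
Content height = 3440 / 1.900 ≈ 1810.53 px.
Leftover height: 2064 − 1810.53 = 253.47 px.

253 px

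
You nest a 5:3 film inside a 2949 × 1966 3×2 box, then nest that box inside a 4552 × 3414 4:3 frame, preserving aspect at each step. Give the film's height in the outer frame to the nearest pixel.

2731 px

Inside the 2949×1966 canvas the film is width-limited at 2949.00 × 1769.40.
Second fit — the 3×2 canvas into 4552×3414 spans the width: 4552.00 × 3034.67 (×1.5436 from 2949×1966).
The film scales with it: height 1769.40 × 1.5436 ≈ 2731.20.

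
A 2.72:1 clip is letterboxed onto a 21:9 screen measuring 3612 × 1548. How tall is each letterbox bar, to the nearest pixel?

110 px

2.72:1 (2.720) > 21:9 (2.333), so the clip fills the width.
Content height = 3612 / 2.720 ≈ 1327.94 px.
Black = 1548 − 1327.94 = 220.06 px, or 110.03 per bar.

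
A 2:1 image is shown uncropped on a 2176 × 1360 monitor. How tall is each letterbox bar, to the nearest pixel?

136 px

Since 2.000 > 1.600, the image is width-limited.
Content height = 2176 × 1/2 ≈ 1088.00 px.
1360 − 1088.00 = 272.00 px of bars (136.00 each).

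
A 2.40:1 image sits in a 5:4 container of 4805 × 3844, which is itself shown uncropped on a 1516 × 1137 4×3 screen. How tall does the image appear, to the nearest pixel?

592 px

Inside the 4805×3844 canvas the image is width-limited at 4805.00 × 2002.08.
The 5:4 canvas is height-limited in 1516×1137, giving 1421.25 × 1137.00; scale factor 0.2958.
So the image's height is 2002.08 × 0.2958 ≈ 592.19.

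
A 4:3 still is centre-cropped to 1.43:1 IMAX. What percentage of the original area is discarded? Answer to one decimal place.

6.8%

Going from 4:3 to 1.43:1 IMAX means cutting height while keeping width.
(1.333)/(1.430) ≈ 0.932 of the area survives, leaving 6.76% discarded.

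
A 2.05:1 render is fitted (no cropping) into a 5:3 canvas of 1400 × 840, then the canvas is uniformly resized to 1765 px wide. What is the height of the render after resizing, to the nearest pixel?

In the 1400×840 frame the render fills the width: height = 1400 / 2.050 ≈ 682.93 px.
Scaling 1400 → 1765 is ×1.2607, so the height becomes 682.93 × 1.2607 ≈ 860.98 px.

861 px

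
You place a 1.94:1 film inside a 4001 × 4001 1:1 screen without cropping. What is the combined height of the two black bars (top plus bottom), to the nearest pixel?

1.94:1 is wider than 1:1, so it spans the full width.
Content height = 4001 / 1.940 ≈ 2062.37 px.
4001 − 2062.37 = 1938.63 px of bars.

1939 px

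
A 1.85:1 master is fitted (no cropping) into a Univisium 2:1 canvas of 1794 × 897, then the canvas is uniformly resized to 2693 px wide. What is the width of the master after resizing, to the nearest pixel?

2491 px

At 1794×897 the master is height-limited, so width = 897 × 1.850 ≈ 1659.45 px.
Scaling 1794 → 2693 is ×1.5011, so the width becomes 1659.45 × 1.5011 ≈ 2491.03 px.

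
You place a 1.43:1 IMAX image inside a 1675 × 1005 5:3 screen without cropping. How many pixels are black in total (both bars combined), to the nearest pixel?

239039 pixels

1.43:1 IMAX (1.430) < 5:3 (1.667), so the image fills the height.
Content width = 1005 × 1.430 ≈ 1437.1500 px.
1675 − 1437.1500 = 237.8500 px of bars.
Bar area = 237.8500 × 1005 ≈ 239039 px.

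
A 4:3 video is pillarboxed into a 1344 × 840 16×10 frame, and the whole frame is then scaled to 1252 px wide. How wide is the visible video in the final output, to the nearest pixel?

1043 px

At 1344×840 the video is height-limited, so width = 840 × 4/3 ≈ 1120.00 px.
The frame scales by 1252/1344 = 0.9315; 1120.00 × 0.9315 ≈ 1043.33 px.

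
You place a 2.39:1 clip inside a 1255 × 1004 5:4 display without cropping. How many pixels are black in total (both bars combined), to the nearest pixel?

601014 pixels

2.39:1 (2.390) > 5:4 (1.250), so the clip fills the width.
That makes the image 525.1046 px tall (1255 / 2.390).
Leftover height: 1004 − 525.1046 = 478.8954 px.
That's 478.8954 × 1255 ≈ 601014 black pixels.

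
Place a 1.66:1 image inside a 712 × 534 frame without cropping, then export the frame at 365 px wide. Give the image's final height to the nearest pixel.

In the 712×534 frame the image fills the width: height = 712 / 1.660 ≈ 428.92 px.
Resizing to 365 px wide multiplies everything by 0.5126: 428.92 → 219.88 px.

220 px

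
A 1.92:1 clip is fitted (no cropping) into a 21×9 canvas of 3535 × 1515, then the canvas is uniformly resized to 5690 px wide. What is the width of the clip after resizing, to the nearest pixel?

4682 px

At 3535×1515 the clip is height-limited, so width = 1515 × 1.920 ≈ 2908.80 px.
Resizing to 5690 px wide multiplies everything by 1.6096: 2908.80 → 4682.06 px.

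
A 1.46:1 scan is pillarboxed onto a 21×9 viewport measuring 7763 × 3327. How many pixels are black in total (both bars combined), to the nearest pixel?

9666865 pixels

1.46:1 is narrower than 21×9, so it spans the full height.
Content width = 3327 × 1.460 ≈ 4857.4200 px.
Leftover width: 7763 − 4857.4200 = 2905.5800 px.
That's 2905.5800 × 3327 ≈ 9666865 black pixels.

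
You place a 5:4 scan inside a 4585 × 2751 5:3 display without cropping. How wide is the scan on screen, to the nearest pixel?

3439 px

5:4 is narrower than 5:3, so it spans the full height.
That makes the image 3438.75 px wide (2751 × 5/4).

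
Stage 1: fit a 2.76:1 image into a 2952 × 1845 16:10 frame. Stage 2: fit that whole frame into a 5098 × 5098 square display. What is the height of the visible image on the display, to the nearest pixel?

1847 px

First fit — 2.76:1 into 2952×1845 spans the width: 2952.00 × 1069.57.
The 16:10 canvas is width-limited in 5098×5098, giving 5098.00 × 3186.25; scale factor 1.7270.
The image scales with it: height 1069.57 × 1.7270 ≈ 1847.10.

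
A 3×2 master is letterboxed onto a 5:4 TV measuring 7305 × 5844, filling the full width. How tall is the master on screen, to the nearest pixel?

The master is 7305 × 2/3 ≈ 4870.00 px tall.

4870 px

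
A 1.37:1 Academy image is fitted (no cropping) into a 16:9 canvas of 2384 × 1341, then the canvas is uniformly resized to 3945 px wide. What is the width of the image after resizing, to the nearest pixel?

3040 px

Fitted into 2384×1341, the image spans the height; its width is 1341 × 1.370 ≈ 1837.17 px.
Scaling 2384 → 3945 is ×1.6548, so the width becomes 1837.17 × 1.6548 ≈ 3040.12 px.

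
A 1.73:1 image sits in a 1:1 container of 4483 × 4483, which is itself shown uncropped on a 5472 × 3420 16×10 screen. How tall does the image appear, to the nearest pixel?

1977 px

1.73:1 in 4483×4483: fills the width, so the image is 4483.00 × 2591.33.
Second fit — the 1:1 canvas into 5472×3420 spans the height: 3420.00 × 3420.00 (×0.7629 from 4483×4483).
Applying the same ×0.7629: 2591.33 → 1976.88.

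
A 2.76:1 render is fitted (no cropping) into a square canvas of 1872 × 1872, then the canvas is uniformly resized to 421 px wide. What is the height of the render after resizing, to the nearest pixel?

153 px

At 1872×1872 the render is width-limited, so height = 1872 / 2.760 ≈ 678.26 px.
Scaling 1872 → 421 is ×0.2249, so the height becomes 678.26 × 0.2249 ≈ 152.54 px.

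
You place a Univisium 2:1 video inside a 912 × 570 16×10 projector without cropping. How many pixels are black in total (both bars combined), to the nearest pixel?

Univisium 2:1 is wider than 16×10, so it spans the full width.
Content height = 912 × 1/2 ≈ 456.0000 px.
Leftover height: 570 − 456.0000 = 114.0000 px.
Across the 912-px span: 114.0000 × 912 ≈ 103968 px.

103968 pixels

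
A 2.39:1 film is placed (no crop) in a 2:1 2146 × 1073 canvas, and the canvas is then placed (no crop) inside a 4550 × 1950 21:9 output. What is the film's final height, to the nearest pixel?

First fit — 2.39:1 into 2146×1073 spans the width: 2146.00 × 897.91.
The 2:1 canvas is height-limited in 4550×1950, giving 3900.00 × 1950.00; scale factor 1.8173.
So the film's height is 897.91 × 1.8173 ≈ 1631.80.

1632 px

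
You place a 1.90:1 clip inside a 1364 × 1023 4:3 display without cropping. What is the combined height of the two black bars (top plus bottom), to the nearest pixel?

Since 1.900 > 1.333, the clip is width-limited.
The clip is 1364 / 1.900 ≈ 717.89 px tall.
1023 − 717.89 = 305.11 px of bars.

305 px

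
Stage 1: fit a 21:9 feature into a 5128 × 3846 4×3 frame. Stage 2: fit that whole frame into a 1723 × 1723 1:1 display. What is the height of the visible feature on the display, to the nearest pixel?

Inside the 5128×3846 canvas the feature is width-limited at 5128.00 × 2197.71.
Second fit — the 4×3 canvas into 1723×1723 spans the width: 1723.00 × 1292.25 (×0.3360 from 5128×3846).
The feature scales with it: height 2197.71 × 0.3360 ≈ 738.43.

738 px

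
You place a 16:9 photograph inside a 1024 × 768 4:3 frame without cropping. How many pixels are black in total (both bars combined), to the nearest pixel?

16:9 is wider than 4:3, so it spans the full width.
The photograph is 1024 × 9/16 ≈ 576.0000 px tall.
768 − 576.0000 = 192.0000 px of bars.
That's 192.0000 × 1024 ≈ 196608 black pixels.

196608 pixels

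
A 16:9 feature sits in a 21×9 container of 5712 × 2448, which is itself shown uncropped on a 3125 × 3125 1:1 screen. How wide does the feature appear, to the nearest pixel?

2381 px

First fit — 16:9 into 5712×2448 spans the height: 4352.00 × 2448.00.
21×9 in 3125×3125: fills the width, so the intermediate becomes 3125.00 × 1339.29 — a scale of ×0.5471.
The feature scales with it: width 4352.00 × 0.5471 ≈ 2380.95.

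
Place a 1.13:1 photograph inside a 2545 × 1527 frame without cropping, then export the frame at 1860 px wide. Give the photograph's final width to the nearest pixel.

At 2545×1527 the photograph is height-limited, so width = 1527 × 1.130 ≈ 1725.51 px.
Scaling 2545 → 1860 is ×0.7308, so the width becomes 1725.51 × 0.7308 ≈ 1261.08 px.

1261 px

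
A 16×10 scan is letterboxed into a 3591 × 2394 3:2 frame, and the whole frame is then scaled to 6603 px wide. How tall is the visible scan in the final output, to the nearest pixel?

In the 3591×2394 frame the scan fills the width: height = 3591 × 10/16 ≈ 2244.38 px.
Resizing to 6603 px wide multiplies everything by 1.8388: 2244.38 → 4126.88 px.

4127 px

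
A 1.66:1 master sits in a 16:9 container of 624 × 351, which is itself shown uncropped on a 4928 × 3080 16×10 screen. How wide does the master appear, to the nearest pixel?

First fit — 1.66:1 into 624×351 spans the height: 582.66 × 351.00.
16:9 in 4928×3080: fills the width, so the intermediate becomes 4928.00 × 2772.00 — a scale of ×7.8974.
Applying the same ×7.8974: 582.66 → 4601.52.

4602 px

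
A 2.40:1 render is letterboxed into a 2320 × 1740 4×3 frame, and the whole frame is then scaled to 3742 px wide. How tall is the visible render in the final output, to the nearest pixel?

1559 px

In the 2320×1740 frame the render fills the width: height = 2320 / 2.400 ≈ 966.67 px.
Scaling 2320 → 3742 is ×1.6129, so the height becomes 966.67 × 1.6129 ≈ 1559.17 px.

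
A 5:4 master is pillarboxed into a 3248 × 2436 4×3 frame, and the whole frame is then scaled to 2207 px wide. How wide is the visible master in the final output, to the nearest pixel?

Fitted into 3248×2436, the master spans the height; its width is 2436 × 5/4 ≈ 3045.00 px.
The frame scales by 2207/3248 = 0.6795; 3045.00 × 0.6795 ≈ 2069.06 px.

2069 px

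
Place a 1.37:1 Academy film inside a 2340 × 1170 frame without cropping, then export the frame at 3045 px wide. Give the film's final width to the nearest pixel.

2086 px

In the 2340×1170 frame the film fills the height: width = 1170 × 1.370 ≈ 1602.90 px.
The frame scales by 3045/2340 = 1.3013; 1602.90 × 1.3013 ≈ 2085.82 px.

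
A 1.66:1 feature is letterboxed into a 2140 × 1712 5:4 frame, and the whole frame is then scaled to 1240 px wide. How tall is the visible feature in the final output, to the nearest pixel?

Fitted into 2140×1712, the feature spans the width; its height is 2140 / 1.660 ≈ 1289.16 px.
The frame scales by 1240/2140 = 0.5794; 1289.16 × 0.5794 ≈ 746.99 px.

747 px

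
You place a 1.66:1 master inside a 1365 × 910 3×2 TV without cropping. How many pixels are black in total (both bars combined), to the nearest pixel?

Since 1.660 > 1.500, the master is width-limited.
That makes the image 822.2892 px tall (1365 / 1.660).
Black = 910 − 822.2892 = 87.7108 px.
Bar area = 87.7108 × 1365 ≈ 119725 px.

119725 pixels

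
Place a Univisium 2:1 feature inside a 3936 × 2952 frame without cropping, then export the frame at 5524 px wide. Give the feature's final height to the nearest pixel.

2762 px

In the 3936×2952 frame the feature fills the width: height = 3936 × 1/2 ≈ 1968.00 px.
The frame scales by 5524/3936 = 1.4035; 1968.00 × 1.4035 ≈ 2762.00 px.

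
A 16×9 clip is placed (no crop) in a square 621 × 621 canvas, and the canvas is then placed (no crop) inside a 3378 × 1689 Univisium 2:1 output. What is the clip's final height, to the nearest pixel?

16×9 in 621×621: fills the width, so the clip is 621.00 × 349.31.
The square canvas is height-limited in 3378×1689, giving 1689.00 × 1689.00; scale factor 2.7198.
So the clip's height is 349.31 × 2.7198 ≈ 950.06.

950 px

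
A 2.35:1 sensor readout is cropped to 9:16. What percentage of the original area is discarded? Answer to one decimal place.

Going from 2.35:1 to 9:16 means cutting width while keeping height.
(0.562)/(2.350) ≈ 0.239 of the area survives, leaving 76.06% discarded.

76.1%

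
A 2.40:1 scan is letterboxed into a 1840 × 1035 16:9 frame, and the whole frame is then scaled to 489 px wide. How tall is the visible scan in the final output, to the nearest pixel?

204 px

In the 1840×1035 frame the scan fills the width: height = 1840 / 2.400 ≈ 766.67 px.
Resizing to 489 px wide multiplies everything by 0.2658: 766.67 → 203.75 px.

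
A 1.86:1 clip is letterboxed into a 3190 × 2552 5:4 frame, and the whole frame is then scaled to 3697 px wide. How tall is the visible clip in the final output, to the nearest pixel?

1988 px

In the 3190×2552 frame the clip fills the width: height = 3190 / 1.860 ≈ 1715.05 px.
The frame scales by 3697/3190 = 1.1589; 1715.05 × 1.1589 ≈ 1987.63 px.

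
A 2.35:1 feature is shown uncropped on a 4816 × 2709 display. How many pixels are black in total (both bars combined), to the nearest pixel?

3176818 pixels

2.35:1 is wider than 16×9, so it spans the full width.
That makes the image 2049.3617 px tall (4816 / 2.350).
Black = 2709 − 2049.3617 = 659.6383 px.
Bar area = 659.6383 × 4816 ≈ 3176818 px.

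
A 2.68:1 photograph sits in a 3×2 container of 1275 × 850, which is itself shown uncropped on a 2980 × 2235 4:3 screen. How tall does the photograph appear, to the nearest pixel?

1112 px

2.68:1 in 1275×850: fills the width, so the photograph is 1275.00 × 475.75.
3×2 in 2980×2235: fills the width, so the intermediate becomes 2980.00 × 1986.67 — a scale of ×2.3373.
The photograph scales with it: height 475.75 × 2.3373 ≈ 1111.94.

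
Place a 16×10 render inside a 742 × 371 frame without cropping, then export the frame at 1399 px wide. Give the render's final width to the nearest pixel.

1119 px

Fitted into 742×371, the render spans the height; its width is 371 × 16/10 ≈ 593.60 px.
The frame scales by 1399/742 = 1.8854; 593.60 × 1.8854 ≈ 1119.20 px.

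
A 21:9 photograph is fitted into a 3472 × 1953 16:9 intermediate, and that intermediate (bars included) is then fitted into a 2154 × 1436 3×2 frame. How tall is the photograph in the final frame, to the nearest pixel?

923 px

First fit — 21:9 into 3472×1953 spans the width: 3472.00 × 1488.00.
16:9 in 2154×1436: fills the width, so the intermediate becomes 2154.00 × 1211.62 — a scale of ×0.6204.
So the photograph's height is 1488.00 × 0.6204 ≈ 923.14.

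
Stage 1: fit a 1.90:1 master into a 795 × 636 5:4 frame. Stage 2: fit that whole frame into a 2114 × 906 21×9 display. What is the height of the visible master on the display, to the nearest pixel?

1.90:1 in 795×636: fills the width, so the master is 795.00 × 418.42.
5:4 in 2114×906: fills the height, so the intermediate becomes 1132.50 × 906.00 — a scale of ×1.4245.
Applying the same ×1.4245: 418.42 → 596.05.

596 px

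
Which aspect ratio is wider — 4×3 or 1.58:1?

4×3 = 1.333 and 1.58; 1.58 > 1.333.

1.58:1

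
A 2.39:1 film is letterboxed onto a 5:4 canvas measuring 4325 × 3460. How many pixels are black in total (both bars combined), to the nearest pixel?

2.39:1 is wider than 5:4, so it spans the full width.
That makes the image 1809.6234 px tall (4325 / 2.390).
Leftover height: 3460 − 1809.6234 = 1650.3766 px.
Bar area = 1650.3766 × 4325 ≈ 7137879 px.

7137879 pixels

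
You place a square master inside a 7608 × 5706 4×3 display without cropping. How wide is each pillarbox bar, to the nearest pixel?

951 px

square (1.000) < 4×3 (1.333), so the master fills the height.
That makes the image 5706.00 px wide (5706 × 1/1).
Leftover width: 7608 − 5706.00 = 1902.00 px → 951.00 each side.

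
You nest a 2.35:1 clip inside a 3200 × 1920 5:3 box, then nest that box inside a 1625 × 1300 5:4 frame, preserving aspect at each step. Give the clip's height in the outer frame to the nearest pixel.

First fit — 2.35:1 into 3200×1920 spans the width: 3200.00 × 1361.70.
The 5:3 canvas is width-limited in 1625×1300, giving 1625.00 × 975.00; scale factor 0.5078.
Applying the same ×0.5078: 1361.70 → 691.49.

691 px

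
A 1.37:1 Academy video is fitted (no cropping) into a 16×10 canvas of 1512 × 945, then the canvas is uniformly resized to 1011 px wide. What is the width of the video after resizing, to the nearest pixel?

Fitted into 1512×945, the video spans the height; its width is 945 × 1.370 ≈ 1294.65 px.
Resizing to 1011 px wide multiplies everything by 0.6687: 1294.65 → 865.67 px.

866 px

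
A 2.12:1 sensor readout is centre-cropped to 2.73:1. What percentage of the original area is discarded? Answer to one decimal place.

22.3%

Going from 2.12:1 to 2.73:1 means cutting height while keeping width.
(2.120)/(2.730) ≈ 0.777 of the area survives, leaving 22.34% discarded.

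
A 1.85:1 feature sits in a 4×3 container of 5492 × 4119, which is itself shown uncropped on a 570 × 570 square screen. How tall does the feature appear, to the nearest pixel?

308 px

First fit — 1.85:1 into 5492×4119 spans the width: 5492.00 × 2968.65.
The 4×3 canvas is width-limited in 570×570, giving 570.00 × 427.50; scale factor 0.1038.
So the feature's height is 2968.65 × 0.1038 ≈ 308.11.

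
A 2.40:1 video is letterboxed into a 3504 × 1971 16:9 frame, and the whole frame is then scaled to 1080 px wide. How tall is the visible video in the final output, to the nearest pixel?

450 px

Fitted into 3504×1971, the video spans the width; its height is 3504 / 2.400 ≈ 1460.00 px.
Resizing to 1080 px wide multiplies everything by 0.3082: 1460.00 → 450.00 px.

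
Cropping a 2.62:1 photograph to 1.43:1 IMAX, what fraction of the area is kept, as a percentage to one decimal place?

54.6%

The height stays; only width is cut (since 1.43:1 IMAX is narrower than 2.62:1).
(1.430)/(2.620) ≈ 0.546 of the area survives.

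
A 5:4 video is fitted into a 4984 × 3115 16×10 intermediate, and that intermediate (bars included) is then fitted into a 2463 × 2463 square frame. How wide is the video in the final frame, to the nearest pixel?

1924 px

First fit — 5:4 into 4984×3115 spans the height: 3893.75 × 3115.00.
16×10 in 2463×2463: fills the width, so the intermediate becomes 2463.00 × 1539.38 — a scale of ×0.4942.
Applying the same ×0.4942: 3893.75 → 1924.22.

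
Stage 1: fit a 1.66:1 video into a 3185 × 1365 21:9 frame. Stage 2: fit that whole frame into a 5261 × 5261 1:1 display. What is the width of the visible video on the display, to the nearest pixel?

3743 px

1.66:1 in 3185×1365: fills the height, so the video is 2265.90 × 1365.00.
Second fit — the 21:9 canvas into 5261×5261 spans the width: 5261.00 × 2254.71 (×1.6518 from 3185×1365).
So the video's width is 2265.90 × 1.6518 ≈ 3742.83.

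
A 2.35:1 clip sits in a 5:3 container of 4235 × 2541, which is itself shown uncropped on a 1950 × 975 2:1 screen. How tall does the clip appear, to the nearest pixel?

First fit — 2.35:1 into 4235×2541 spans the width: 4235.00 × 1802.13.
Second fit — the 5:3 canvas into 1950×975 spans the height: 1625.00 × 975.00 (×0.3837 from 4235×2541).
Applying the same ×0.3837: 1802.13 → 691.49.

691 px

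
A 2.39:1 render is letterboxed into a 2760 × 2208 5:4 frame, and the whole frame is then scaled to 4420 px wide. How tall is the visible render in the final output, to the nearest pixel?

Fitted into 2760×2208, the render spans the width; its height is 2760 / 2.390 ≈ 1154.81 px.
Scaling 2760 → 4420 is ×1.6014, so the height becomes 1154.81 × 1.6014 ≈ 1849.37 px.

1849 px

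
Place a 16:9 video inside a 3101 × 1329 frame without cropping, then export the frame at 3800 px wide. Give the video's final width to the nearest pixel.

2895 px

In the 3101×1329 frame the video fills the height: width = 1329 × 16/9 ≈ 2362.67 px.
Scaling 3101 → 3800 is ×1.2254, so the width becomes 2362.67 × 1.2254 ≈ 2895.24 px.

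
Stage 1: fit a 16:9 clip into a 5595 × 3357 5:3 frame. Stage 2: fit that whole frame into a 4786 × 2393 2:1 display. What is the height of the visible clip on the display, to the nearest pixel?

16:9 in 5595×3357: fills the width, so the clip is 5595.00 × 3147.19.
The 5:3 canvas is height-limited in 4786×2393, giving 3988.33 × 2393.00; scale factor 0.7128.
Applying the same ×0.7128: 3147.19 → 2243.44.

2243 px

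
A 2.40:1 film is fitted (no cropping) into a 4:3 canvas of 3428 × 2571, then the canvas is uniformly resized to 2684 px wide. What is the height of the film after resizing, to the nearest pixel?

Fitted into 3428×2571, the film spans the width; its height is 3428 / 2.400 ≈ 1428.33 px.
The frame scales by 2684/3428 = 0.7830; 1428.33 × 0.7830 ≈ 1118.33 px.

1118 px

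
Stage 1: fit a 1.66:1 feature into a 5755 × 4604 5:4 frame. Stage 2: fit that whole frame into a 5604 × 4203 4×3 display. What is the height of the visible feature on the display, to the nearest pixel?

Inside the 5755×4604 canvas the feature is width-limited at 5755.00 × 3466.87.
Second fit — the 5:4 canvas into 5604×4203 spans the height: 5253.75 × 4203.00 (×0.9129 from 5755×4604).
The feature scales with it: height 3466.87 × 0.9129 ≈ 3164.91.

3165 px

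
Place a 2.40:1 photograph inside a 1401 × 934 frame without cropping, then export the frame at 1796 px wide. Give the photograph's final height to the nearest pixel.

748 px

In the 1401×934 frame the photograph fills the width: height = 1401 / 2.400 ≈ 583.75 px.
The frame scales by 1796/1401 = 1.2819; 583.75 × 1.2819 ≈ 748.33 px.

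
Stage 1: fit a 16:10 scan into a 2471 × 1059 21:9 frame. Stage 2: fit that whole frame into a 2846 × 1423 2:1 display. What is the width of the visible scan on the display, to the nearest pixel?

1952 px

First fit — 16:10 into 2471×1059 spans the height: 1694.40 × 1059.00.
Second fit — the 21:9 canvas into 2846×1423 spans the width: 2846.00 × 1219.71 (×1.1518 from 2471×1059).
The scan scales with it: width 1694.40 × 1.1518 ≈ 1951.54.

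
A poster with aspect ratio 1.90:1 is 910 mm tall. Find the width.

Width = 910 × 1.900 = 1729.

1729 mm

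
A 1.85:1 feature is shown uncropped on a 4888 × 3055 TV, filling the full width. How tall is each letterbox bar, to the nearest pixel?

The feature is 4888 / 1.850 ≈ 2642.16 px tall.
3055 − 2642.16 = 412.84 px of bars (206.42 each).

206 px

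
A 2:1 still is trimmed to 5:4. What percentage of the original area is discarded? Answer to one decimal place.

The height stays; only width is cut (since 5:4 is narrower than 2:1).
Fraction kept = (1.250)/(2.000) ≈ 62.50%, so 37.50% is lost.

37.5%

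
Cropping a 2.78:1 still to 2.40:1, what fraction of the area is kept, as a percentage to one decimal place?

2.40:1 is narrower than 2.78:1, so the crop keeps the full height and trims the width.
Fraction kept = (2.400)/(2.780) ≈ 86.33%.

86.3%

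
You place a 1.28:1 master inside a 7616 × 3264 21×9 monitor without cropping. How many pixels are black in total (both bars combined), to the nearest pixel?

11221893 pixels

Since 1.280 < 2.333, the master is height-limited.
Content width = 3264 × 1.280 ≈ 4177.9200 px.
Black = 7616 − 4177.9200 = 3438.0800 px.
That's 3438.0800 × 3264 ≈ 11221893 black pixels.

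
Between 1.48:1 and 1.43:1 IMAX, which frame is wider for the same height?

1.48:1

1.48 and 1.43; 1.48 > 1.43.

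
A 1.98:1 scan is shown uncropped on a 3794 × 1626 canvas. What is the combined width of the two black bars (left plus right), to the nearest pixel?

575 px

1.98:1 is narrower than 21×9, so it spans the full height.
The scan is 1626 × 1.980 ≈ 3219.48 px wide.
Black = 3794 − 3219.48 = 574.52 px.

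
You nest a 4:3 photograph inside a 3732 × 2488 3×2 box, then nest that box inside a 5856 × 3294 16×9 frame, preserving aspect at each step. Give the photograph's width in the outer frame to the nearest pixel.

4392 px

Inside the 3732×2488 canvas the photograph is height-limited at 3317.33 × 2488.00.
Second fit — the 3×2 canvas into 5856×3294 spans the height: 4941.00 × 3294.00 (×1.3240 from 3732×2488).
Applying the same ×1.3240: 3317.33 → 4392.00.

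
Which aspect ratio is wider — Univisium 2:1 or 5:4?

Univisium 2:1

Univisium 2:1 = 2 and 5:4 = 1.25; 2 > 1.25.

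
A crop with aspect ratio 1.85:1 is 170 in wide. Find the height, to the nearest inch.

At 1.85:1, 170 / 1.850 ≈ 91.89.

92 in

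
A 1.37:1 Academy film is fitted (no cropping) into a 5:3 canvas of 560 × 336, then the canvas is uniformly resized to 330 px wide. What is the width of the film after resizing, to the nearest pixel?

271 px

At 560×336 the film is height-limited, so width = 336 × 1.370 ≈ 460.32 px.
The frame scales by 330/560 = 0.5893; 460.32 × 0.5893 ≈ 271.26 px.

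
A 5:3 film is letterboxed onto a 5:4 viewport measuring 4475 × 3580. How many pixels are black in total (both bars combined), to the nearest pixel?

4005125 pixels

5:3 (1.667) > 5:4 (1.250), so the film fills the width.
Content height = 4475 × 3/5 ≈ 2685.0000 px.
3580 − 2685.0000 = 895.0000 px of bars.
That's 895.0000 × 4475 ≈ 4005125 black pixels.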